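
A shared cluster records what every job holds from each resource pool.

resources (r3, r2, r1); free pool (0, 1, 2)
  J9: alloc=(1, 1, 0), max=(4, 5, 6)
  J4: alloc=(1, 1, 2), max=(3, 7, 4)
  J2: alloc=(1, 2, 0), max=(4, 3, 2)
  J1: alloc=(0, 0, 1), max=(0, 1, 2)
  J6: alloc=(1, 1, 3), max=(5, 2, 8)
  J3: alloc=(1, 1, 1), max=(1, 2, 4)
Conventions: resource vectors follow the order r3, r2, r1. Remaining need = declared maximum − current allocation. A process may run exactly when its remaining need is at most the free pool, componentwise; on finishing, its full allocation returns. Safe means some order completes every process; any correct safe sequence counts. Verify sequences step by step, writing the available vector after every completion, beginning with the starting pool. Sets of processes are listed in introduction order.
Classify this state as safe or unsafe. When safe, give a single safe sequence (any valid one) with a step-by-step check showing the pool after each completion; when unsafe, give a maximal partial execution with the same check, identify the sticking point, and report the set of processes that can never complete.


UNSAFE.
Key observation: the pool after J1, J3 is (1, 2, 4); every surviving request exceeds it in r3, so progress ends there.
The run J1, J3 cannot be extended any further. Walking it through:
  pool = (0, 1, 2)
  J1 needs (0, 1, 1) <= (0, 1, 2) -> finishes; pool += (0, 0, 1) = (0, 1, 3)
  J3 needs (0, 1, 3) <= (0, 1, 3) -> finishes; pool += (1, 1, 1) = (1, 2, 4)
  J9 still needs (3, 4, 6) but only (1, 2, 4) is free — short on r3, r2 and r1
  J4 still needs (2, 6, 2) but only (1, 2, 4) is free — short on r3 and r2
  J2 still needs (3, 1, 2) but only (1, 2, 4) is free — short on r3
  J6 still needs (4, 1, 5) but only (1, 2, 4) is free — short on r3 and r1
Never able to finish: J9, J4, J2 and J6.


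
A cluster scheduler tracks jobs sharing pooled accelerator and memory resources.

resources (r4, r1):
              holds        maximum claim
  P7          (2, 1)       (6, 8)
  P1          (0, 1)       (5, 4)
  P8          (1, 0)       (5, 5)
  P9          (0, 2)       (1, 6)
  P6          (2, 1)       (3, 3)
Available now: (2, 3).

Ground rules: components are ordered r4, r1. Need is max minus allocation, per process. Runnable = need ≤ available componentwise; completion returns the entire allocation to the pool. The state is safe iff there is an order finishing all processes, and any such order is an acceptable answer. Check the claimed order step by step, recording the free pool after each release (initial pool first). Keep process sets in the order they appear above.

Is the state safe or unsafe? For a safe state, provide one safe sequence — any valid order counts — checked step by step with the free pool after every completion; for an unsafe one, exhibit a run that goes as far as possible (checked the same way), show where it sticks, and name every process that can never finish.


The state is SAFE; one workable sequence: P6, P9, P8, P1, P7.
Key observation: reading the order forward, P9 is the first process whose need (1, 4) meets the free pool (4, 4) exactly on a resource it requests.
Verifying each step:
  pool = (2, 3)
  P6 needs (1, 2) <= (2, 3) -> finishes; pool += (2, 1) = (4, 4)
  P9 needs (1, 4) <= (4, 4) -> finishes; pool += (0, 2) = (4, 6)
  P8 needs (4, 5) <= (4, 6) -> finishes; pool += (1, 0) = (5, 6)
  P1 needs (5, 3) <= (5, 6) -> finishes; pool += (0, 1) = (5, 7)
  P7 needs (4, 7) <= (5, 7) -> finishes; pool += (2, 1) = (7, 8)


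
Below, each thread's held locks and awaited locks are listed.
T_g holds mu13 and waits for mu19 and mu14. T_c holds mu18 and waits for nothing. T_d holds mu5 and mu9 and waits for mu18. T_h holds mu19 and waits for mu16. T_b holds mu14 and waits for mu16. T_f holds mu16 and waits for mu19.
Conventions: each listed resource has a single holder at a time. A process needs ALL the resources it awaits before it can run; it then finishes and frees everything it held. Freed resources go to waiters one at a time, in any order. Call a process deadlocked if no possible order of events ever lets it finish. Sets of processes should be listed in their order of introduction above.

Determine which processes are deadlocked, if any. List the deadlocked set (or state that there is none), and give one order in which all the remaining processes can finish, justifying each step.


Deadlocked: T_g, T_h, T_b and T_f.
Key observation: along T_h -> T_f -> T_h, each member waits on what the next one holds — a deadlock; T_g and T_b wait into the deadlock from upstream.
A valid finishing order for the others: T_c, T_d.
Verifying each step:
  run T_c (it waits on nothing); releases mu18
  T_d: everything it awaited (mu18) is free; runs, freeing mu5 and mu9


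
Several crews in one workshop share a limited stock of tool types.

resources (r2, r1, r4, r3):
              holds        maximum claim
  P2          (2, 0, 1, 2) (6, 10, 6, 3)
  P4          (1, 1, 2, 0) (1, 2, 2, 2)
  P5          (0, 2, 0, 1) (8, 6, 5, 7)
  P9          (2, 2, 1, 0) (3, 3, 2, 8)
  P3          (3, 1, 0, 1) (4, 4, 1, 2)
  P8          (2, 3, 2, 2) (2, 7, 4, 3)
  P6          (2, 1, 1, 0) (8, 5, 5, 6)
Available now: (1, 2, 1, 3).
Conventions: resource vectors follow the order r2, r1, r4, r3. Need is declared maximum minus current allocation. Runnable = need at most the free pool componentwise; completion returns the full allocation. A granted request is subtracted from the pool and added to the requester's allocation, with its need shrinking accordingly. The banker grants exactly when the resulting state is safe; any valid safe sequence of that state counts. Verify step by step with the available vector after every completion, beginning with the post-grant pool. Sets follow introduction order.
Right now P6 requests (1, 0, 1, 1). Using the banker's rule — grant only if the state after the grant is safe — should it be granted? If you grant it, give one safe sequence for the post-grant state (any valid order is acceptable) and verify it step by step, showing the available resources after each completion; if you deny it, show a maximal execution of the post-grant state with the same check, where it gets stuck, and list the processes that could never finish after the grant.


GRANT. The post-grant state is safe; one safe sequence: P4, P3, P8, P6, P5, P2, P9.
Key observation: post-grant, (0, 2, 0, 2) remains, and an order beginning with P4 completes everyone.
Verifying the post-grant state step by step:
  pool = (0, 2, 0, 2)
  run P4 (needs (0, 1, 0, 2), free (0, 2, 0, 2)); after release of (1, 1, 2, 0) the pool is (1, 3, 2, 2)
  run P3 (needs (1, 3, 1, 1), free (1, 3, 2, 2)); after release of (3, 1, 0, 1) the pool is (4, 4, 2, 3)
  run P8 (needs (0, 4, 2, 1), free (4, 4, 2, 3)); after release of (2, 3, 2, 2) the pool is (6, 7, 4, 5)
  run P6 (needs (5, 4, 3, 5), free (6, 7, 4, 5)); after release of (3, 1, 2, 1) the pool is (9, 8, 6, 6)
  run P5 (needs (8, 4, 5, 6), free (9, 8, 6, 6)); after release of (0, 2, 0, 1) the pool is (9, 10, 6, 7)
  run P2 (needs (4, 10, 5, 1), free (9, 10, 6, 7)); after release of (2, 0, 1, 2) the pool is (11, 10, 7, 9)
  run P9 (needs (1, 1, 1, 8), free (11, 10, 7, 9)); after release of (2, 2, 1, 0) the pool is (13, 12, 8, 9)


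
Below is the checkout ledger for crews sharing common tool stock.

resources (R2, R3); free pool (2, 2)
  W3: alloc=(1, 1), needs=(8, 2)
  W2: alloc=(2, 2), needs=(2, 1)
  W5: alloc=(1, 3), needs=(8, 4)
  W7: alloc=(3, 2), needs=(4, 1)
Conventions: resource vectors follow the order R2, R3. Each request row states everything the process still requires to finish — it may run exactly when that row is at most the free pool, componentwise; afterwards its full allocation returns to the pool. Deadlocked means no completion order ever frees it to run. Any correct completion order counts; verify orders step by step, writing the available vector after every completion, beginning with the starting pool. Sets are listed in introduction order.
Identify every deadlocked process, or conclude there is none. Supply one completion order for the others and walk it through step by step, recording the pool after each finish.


Deadlocked: W3 and W5.
Key observation: no order helps: past W2, W7, the free pool tops out at (7, 6), below what each blocked process needs in R2.
The rest can finish in the order W2, W7. Verifying each step:
  pool = (2, 2)
  W2 needs (2, 1) <= (2, 2) -> finishes; pool += (2, 2) = (4, 4)
  W7 needs (4, 1) <= (4, 4) -> finishes; pool += (3, 2) = (7, 6)
The blocked processes can never fit:
  W3 cannot run: need (8, 2) vs free (7, 6) (insufficient R2)
  W5 cannot run: need (8, 4) vs free (7, 6) (insufficient R2)


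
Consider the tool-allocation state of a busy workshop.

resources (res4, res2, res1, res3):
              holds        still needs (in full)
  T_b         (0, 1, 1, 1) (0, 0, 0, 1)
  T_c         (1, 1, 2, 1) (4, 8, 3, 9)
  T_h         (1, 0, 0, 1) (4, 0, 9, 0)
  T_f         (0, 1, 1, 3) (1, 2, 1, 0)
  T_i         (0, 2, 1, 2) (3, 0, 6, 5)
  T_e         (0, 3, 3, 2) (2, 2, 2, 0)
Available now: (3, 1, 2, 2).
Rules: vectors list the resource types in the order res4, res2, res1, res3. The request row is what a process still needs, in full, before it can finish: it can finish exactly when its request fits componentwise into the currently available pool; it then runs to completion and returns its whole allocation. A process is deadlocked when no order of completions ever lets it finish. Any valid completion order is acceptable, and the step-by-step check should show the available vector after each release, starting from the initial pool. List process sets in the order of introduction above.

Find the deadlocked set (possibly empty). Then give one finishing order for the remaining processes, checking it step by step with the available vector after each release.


Deadlocked set: T_c and T_h.
Key observation: res4 is the bottleneck — with T_b, T_e, T_i, T_f done the pool holds (3, 8, 8, 10), short of every remaining need.
The rest can finish in the order T_b, T_e, T_i, T_f. Step-by-step check:
  pool = (3, 1, 2, 2)
  T_b: need (0, 0, 0, 1) fits (3, 1, 2, 2); releases (0, 1, 1, 1), pool now (3, 2, 3, 3)
  T_e: need (2, 2, 2, 0) fits (3, 2, 3, 3); releases (0, 3, 3, 2), pool now (3, 5, 6, 5)
  T_i: need (3, 0, 6, 5) fits (3, 5, 6, 5); releases (0, 2, 1, 2), pool now (3, 7, 7, 7)
  T_f: need (1, 2, 1, 0) fits (3, 7, 7, 7); releases (0, 1, 1, 3), pool now (3, 8, 8, 10)
The blocked processes can never fit:
  blocked: T_c wants (4, 8, 3, 9), pool (3, 8, 8, 10) — not enough res4
  blocked: T_h wants (4, 0, 9, 0), pool (3, 8, 8, 10) — not enough res4 and res1


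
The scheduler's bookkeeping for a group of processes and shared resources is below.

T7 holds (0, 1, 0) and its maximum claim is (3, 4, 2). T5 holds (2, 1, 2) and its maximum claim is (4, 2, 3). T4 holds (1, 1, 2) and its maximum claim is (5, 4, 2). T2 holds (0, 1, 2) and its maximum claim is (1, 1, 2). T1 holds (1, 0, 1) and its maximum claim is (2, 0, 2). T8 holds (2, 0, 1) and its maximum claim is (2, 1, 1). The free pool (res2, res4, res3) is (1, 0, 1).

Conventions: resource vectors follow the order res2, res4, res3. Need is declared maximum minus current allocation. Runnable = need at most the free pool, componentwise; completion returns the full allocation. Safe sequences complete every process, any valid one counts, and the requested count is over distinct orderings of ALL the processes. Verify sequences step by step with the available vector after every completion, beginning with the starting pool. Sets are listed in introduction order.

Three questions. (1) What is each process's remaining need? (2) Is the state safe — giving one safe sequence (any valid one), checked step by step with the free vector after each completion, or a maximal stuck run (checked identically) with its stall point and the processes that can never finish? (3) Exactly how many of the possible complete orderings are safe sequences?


(1) Need matrix, components ordered res2, res4, res3:
  T7: (3, 3, 2)
  T5: (2, 1, 1)
  T4: (4, 3, 0)
  T2: (1, 0, 0)
  T1: (1, 0, 1)
  T8: (0, 1, 0)
(2) UNSAFE — no complete ordering exists.
Key observation: the wall is res4: completing T2, T8, T5, T1 brings the pool only to (6, 2, 7), and all the rest need more.
A maximal execution: T2, T8, T5, T1 — then nothing else fits. Verifying each step:
  pool = (1, 0, 1)
  run T2 (needs (1, 0, 0), free (1, 0, 1)); after release of (0, 1, 2) the pool is (1, 1, 3)
  run T8 (needs (0, 1, 0), free (1, 1, 3)); after release of (2, 0, 1) the pool is (3, 1, 4)
  run T5 (needs (2, 1, 1), free (3, 1, 4)); after release of (2, 1, 2) the pool is (5, 2, 6)
  run T1 (needs (1, 0, 1), free (5, 2, 6)); after release of (1, 0, 1) the pool is (6, 2, 7)
  T7 cannot run: need (3, 3, 2) vs free (6, 2, 7) (insufficient res4)
  T4 cannot run: need (4, 3, 0) vs free (6, 2, 7) (insufficient res4)
Permanently blocked: T7 and T4.
(3) Exactly 0 of the possible complete orderings are safe sequences.


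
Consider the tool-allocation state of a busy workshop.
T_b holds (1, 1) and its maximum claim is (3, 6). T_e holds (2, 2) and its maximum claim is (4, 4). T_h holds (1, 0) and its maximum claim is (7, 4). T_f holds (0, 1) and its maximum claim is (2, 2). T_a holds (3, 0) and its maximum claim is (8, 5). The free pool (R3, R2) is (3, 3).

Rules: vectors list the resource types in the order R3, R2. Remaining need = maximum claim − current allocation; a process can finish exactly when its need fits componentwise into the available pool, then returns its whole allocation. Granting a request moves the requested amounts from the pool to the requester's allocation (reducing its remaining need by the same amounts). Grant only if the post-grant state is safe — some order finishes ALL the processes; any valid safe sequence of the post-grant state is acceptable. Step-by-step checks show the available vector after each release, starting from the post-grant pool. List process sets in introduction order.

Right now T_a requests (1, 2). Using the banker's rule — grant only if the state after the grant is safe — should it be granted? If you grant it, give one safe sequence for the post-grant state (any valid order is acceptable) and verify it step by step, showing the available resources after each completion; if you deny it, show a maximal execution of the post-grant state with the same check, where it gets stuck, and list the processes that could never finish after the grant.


GRANT — the state after the grant stays safe, e.g. via T_f, T_e, T_a, T_b, T_h.
Key observation: granting shrinks the pool to (2, 1), yet T_f still fits and the chain goes through.
Check on the post-grant state, step by step:
  pool = (2, 1)
  T_f needs (2, 1) <= (2, 1) -> finishes; pool += (0, 1) = (2, 2)
  T_e needs (2, 2) <= (2, 2) -> finishes; pool += (2, 2) = (4, 4)
  T_a needs (4, 3) <= (4, 4) -> finishes; pool += (4, 2) = (8, 6)
  T_b needs (2, 5) <= (8, 6) -> finishes; pool += (1, 1) = (9, 7)
  T_h needs (6, 4) <= (9, 7) -> finishes; pool += (1, 0) = (10, 7)


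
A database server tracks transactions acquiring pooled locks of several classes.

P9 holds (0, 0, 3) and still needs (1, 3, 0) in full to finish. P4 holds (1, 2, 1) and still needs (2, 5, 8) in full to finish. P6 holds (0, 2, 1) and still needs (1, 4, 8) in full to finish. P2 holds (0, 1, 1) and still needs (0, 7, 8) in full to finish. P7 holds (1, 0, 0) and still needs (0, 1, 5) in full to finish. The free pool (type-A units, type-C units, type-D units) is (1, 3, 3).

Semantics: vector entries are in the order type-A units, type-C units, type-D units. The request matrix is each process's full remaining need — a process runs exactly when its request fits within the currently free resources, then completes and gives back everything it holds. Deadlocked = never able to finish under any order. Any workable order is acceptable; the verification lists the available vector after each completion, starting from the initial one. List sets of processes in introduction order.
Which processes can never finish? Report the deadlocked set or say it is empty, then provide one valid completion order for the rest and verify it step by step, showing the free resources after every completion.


Deadlocked set: P4, P6 and P2.
Key observation: even finishing P9, P7 leaves just (2, 3, 6) free — too little type-C units for any of the remaining processes.
One completion order for the rest: P9, P7. Check, step by step:
  pool = (1, 3, 3)
  run P9 (needs (1, 3, 0), free (1, 3, 3)); after release of (0, 0, 3) the pool is (1, 3, 6)
  run P7 (needs (0, 1, 5), free (1, 3, 6)); after release of (1, 0, 0) the pool is (2, 3, 6)
The blocked processes can never fit:
  blocked: P4 wants (2, 5, 8), pool (2, 3, 6) — not enough type-C units and type-D units
  blocked: P6 wants (1, 4, 8), pool (2, 3, 6) — not enough type-C units and type-D units
  blocked: P2 wants (0, 7, 8), pool (2, 3, 6) — not enough type-C units and type-D units


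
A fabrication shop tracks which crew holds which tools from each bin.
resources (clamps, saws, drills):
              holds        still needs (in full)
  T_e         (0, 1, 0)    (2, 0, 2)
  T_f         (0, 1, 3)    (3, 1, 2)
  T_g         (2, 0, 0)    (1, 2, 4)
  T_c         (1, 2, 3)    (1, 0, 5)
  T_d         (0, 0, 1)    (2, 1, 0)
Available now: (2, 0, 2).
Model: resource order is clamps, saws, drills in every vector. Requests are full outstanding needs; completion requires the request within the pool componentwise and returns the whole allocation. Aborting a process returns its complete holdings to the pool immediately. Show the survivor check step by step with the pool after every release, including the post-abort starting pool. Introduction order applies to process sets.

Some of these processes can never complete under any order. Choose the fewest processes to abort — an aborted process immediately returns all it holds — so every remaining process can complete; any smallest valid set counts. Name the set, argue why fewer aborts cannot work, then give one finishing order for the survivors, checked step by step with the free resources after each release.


The answer: abort T_f.
Key observation: no ordering could ever have run T_c before the abort of T_f; with (0, 1, 3) back in the pool it fits at step 2.
Why nothing smaller works: aborting no one leaves the state deadlocked as given.
One survivor order: T_e, T_c, T_g, T_d. Check, step by step (post-abort pool first):
  pool = (2, 1, 5)
  T_e: need (2, 0, 2) fits (2, 1, 5); releases (0, 1, 0), pool now (2, 2, 5)
  T_c: need (1, 0, 5) fits (2, 2, 5); releases (1, 2, 3), pool now (3, 4, 8)
  T_g: need (1, 2, 4) fits (3, 4, 8); releases (2, 0, 0), pool now (5, 4, 8)
  T_d: need (2, 1, 0) fits (5, 4, 8); releases (0, 0, 1), pool now (5, 4, 9)


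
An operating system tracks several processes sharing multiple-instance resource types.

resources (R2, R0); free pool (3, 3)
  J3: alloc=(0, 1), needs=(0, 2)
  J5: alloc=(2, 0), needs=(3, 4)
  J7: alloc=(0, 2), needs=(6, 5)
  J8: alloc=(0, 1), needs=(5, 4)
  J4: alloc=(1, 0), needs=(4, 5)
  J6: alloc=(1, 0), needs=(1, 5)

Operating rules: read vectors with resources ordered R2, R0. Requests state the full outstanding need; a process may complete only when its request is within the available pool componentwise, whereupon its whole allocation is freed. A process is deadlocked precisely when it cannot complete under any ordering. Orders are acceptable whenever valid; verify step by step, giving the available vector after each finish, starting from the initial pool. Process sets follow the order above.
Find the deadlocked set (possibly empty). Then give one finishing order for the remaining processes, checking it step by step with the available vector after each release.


The deadlocked set is empty.
Key observation: no deadlock: J3 fits now, and the freed resources carry the rest through.
One completion order for the rest: J3, J5, J8, J4, J6, J7. Step-by-step check:
  pool = (3, 3)
  J3: need (0, 2) fits (3, 3); releases (0, 1), pool now (3, 4)
  J5: need (3, 4) fits (3, 4); releases (2, 0), pool now (5, 4)
  J8: need (5, 4) fits (5, 4); releases (0, 1), pool now (5, 5)
  J4: need (4, 5) fits (5, 5); releases (1, 0), pool now (6, 5)
  J6: need (1, 5) fits (6, 5); releases (1, 0), pool now (7, 5)
  J7: need (6, 5) fits (7, 5); releases (0, 2), pool now (7, 7)


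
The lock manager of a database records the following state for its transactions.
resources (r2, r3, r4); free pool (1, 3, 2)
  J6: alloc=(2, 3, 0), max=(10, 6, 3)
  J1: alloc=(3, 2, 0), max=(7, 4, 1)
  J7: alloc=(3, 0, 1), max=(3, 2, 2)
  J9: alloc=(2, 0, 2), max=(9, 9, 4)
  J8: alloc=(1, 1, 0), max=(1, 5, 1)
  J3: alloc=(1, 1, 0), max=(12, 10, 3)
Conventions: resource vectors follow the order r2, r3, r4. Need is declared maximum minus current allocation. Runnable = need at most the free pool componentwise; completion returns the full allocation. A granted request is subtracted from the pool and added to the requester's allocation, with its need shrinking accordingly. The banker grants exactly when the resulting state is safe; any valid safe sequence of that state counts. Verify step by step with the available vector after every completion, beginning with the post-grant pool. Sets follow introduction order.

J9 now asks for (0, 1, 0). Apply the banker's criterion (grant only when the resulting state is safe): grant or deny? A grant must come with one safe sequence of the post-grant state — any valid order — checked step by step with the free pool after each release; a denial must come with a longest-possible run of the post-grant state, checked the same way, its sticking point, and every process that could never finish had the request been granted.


GRANT. The post-grant state is safe; one safe sequence: J7, J1, J8, J6, J9, J3.
Key observation: granting shrinks the pool to (1, 2, 2), yet J7 still fits and the chain goes through.
Verifying the post-grant state step by step:
  pool = (1, 2, 2)
  J7 needs (0, 2, 1) <= (1, 2, 2) -> finishes; pool += (3, 0, 1) = (4, 2, 3)
  J1 needs (4, 2, 1) <= (4, 2, 3) -> finishes; pool += (3, 2, 0) = (7, 4, 3)
  J8 needs (0, 4, 1) <= (7, 4, 3) -> finishes; pool += (1, 1, 0) = (8, 5, 3)
  J6 needs (8, 3, 3) <= (8, 5, 3) -> finishes; pool += (2, 3, 0) = (10, 8, 3)
  J9 needs (7, 8, 2) <= (10, 8, 3) -> finishes; pool += (2, 1, 2) = (12, 9, 5)
  J3 needs (11, 9, 3) <= (12, 9, 5) -> finishes; pool += (1, 1, 0) = (13, 10, 5)


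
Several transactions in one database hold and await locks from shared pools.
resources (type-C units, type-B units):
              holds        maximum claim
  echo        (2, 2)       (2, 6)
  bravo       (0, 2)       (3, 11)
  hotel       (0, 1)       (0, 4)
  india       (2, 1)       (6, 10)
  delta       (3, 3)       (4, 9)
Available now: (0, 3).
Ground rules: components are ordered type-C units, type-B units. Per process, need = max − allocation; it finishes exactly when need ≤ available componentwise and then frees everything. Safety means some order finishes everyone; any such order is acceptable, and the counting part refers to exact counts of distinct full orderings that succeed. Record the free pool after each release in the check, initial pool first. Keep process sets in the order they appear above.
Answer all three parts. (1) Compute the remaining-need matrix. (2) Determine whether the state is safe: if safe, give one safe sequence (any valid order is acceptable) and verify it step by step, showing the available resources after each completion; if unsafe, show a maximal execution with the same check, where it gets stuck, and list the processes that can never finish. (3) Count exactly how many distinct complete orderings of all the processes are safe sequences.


(1) Remaining need (order type-C units, type-B units):
  echo: (0, 4)
  bravo: (3, 9)
  hotel: (0, 3)
  india: (4, 9)
  delta: (1, 6)
(2) SAFE — a valid safe sequence is hotel, echo, delta, bravo, india.
Key observation: the first exact fit in this order is hotel — it needs (0, 3) with (0, 3) free, meeting a requested resource to the last unit.
Walking it through:
  pool = (0, 3)
  hotel: need (0, 3) fits (0, 3); releases (0, 1), pool now (0, 4)
  echo: need (0, 4) fits (0, 4); releases (2, 2), pool now (2, 6)
  delta: need (1, 6) fits (2, 6); releases (3, 3), pool now (5, 9)
  bravo: need (3, 9) fits (5, 9); releases (0, 2), pool now (5, 11)
  india: need (4, 9) fits (5, 11); releases (2, 1), pool now (7, 12)
(3) Precisely 2 of the possible complete orderings are safe sequences.


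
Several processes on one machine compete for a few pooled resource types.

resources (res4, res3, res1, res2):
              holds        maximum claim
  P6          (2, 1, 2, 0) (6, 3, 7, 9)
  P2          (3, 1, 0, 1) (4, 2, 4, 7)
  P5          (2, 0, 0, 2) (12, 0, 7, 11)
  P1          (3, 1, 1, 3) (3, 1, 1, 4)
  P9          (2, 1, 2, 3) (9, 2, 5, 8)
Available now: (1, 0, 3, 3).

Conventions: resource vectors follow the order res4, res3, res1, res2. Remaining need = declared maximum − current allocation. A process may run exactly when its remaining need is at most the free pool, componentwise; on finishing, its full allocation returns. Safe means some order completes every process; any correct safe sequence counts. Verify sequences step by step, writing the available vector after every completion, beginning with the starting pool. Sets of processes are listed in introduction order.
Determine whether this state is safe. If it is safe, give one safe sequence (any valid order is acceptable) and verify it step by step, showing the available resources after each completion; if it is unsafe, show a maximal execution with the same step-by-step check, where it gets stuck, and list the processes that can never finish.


SAFE, for example via the order P1, P2, P9, P6, P5.
Key observation: reading the order forward, P2 is the first process whose need (1, 1, 4, 6) meets the free pool (4, 1, 4, 6) exactly on a resource it requests.
Verifying each step:
  pool = (1, 0, 3, 3)
  P1: need (0, 0, 0, 1) fits (1, 0, 3, 3); releases (3, 1, 1, 3), pool now (4, 1, 4, 6)
  P2: need (1, 1, 4, 6) fits (4, 1, 4, 6); releases (3, 1, 0, 1), pool now (7, 2, 4, 7)
  P9: need (7, 1, 3, 5) fits (7, 2, 4, 7); releases (2, 1, 2, 3), pool now (9, 3, 6, 10)
  P6: need (4, 2, 5, 9) fits (9, 3, 6, 10); releases (2, 1, 2, 0), pool now (11, 4, 8, 10)
  P5: need (10, 0, 7, 9) fits (11, 4, 8, 10); releases (2, 0, 0, 2), pool now (13, 4, 8, 12)


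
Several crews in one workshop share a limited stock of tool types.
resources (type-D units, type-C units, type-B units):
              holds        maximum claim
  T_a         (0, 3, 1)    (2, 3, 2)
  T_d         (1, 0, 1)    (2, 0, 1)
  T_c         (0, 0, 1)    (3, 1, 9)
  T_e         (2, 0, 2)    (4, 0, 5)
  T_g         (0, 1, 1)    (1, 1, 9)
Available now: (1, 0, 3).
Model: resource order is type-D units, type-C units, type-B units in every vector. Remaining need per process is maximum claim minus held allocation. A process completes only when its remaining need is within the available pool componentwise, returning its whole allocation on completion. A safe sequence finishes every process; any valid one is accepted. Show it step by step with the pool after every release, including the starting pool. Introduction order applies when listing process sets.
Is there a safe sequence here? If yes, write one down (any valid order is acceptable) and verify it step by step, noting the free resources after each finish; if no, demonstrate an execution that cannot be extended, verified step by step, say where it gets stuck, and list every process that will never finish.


UNSAFE.
Key observation: T_d, T_a, T_e can finish, but then (4, 3, 7) is all there is, and the blocked group's type-B units demands exceed it.
The run T_d, T_a, T_e cannot be extended any further. Step-by-step check:
  pool = (1, 0, 3)
  T_d: need (1, 0, 0) fits (1, 0, 3); releases (1, 0, 1), pool now (2, 0, 4)
  T_a: need (2, 0, 1) fits (2, 0, 4); releases (0, 3, 1), pool now (2, 3, 5)
  T_e: need (2, 0, 3) fits (2, 3, 5); releases (2, 0, 2), pool now (4, 3, 7)
  blocked: T_c wants (3, 1, 8), pool (4, 3, 7) — not enough type-B units
  blocked: T_g wants (1, 0, 8), pool (4, 3, 7) — not enough type-B units
Never able to finish: T_c and T_g.


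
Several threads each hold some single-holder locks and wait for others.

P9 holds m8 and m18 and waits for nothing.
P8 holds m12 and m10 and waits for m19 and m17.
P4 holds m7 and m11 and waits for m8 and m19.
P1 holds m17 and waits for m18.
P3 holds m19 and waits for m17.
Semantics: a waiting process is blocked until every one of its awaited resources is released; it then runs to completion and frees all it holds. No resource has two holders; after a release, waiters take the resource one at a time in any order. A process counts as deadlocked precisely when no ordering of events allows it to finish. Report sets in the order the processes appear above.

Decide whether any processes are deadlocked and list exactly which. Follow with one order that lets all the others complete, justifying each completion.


Nothing here is deadlocked.
Key observation: all waits point, directly or indirectly, at processes that can finish, so nothing is permanently blocked.
A valid finishing order for the others: P9, P1, P3, P8, P4.
Check, step by step:
  run P9 (it waits on nothing); releases m8 and m18
  run P1 (all its waits — m18 — are resolved); releases m17
  run P3 (all its waits — m17 — are resolved); releases m19
  run P8 (all its waits — m19 and m17 — are resolved); releases m12 and m10
  run P4 (all its waits — m8 and m19 — are resolved); releases m7 and m11


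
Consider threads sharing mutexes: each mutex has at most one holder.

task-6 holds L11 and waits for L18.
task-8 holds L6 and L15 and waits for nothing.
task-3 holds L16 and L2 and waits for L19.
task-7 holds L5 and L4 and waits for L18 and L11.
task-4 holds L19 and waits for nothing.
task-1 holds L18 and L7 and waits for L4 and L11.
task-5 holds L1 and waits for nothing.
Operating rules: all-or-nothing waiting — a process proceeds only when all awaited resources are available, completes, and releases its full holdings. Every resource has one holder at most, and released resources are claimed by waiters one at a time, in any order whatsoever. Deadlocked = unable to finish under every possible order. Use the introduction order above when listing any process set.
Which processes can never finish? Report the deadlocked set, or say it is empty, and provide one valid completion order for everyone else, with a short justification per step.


Deadlocked: task-6, task-7 and task-1.
Key observation: the loop task-6 -> task-1 -> task-6 blocks itself forever; task-7 is caught in further circular waits.
One completion order for the rest: task-5, task-4, task-8, task-3.
Check, step by step:
  run task-5 (it waits on nothing); releases L1
  run task-4 (it waits on nothing); releases L19
  run task-8 (it waits on nothing); releases L6 and L15
  task-3: everything it awaited (L19) is free; runs, freeing L16 and L2


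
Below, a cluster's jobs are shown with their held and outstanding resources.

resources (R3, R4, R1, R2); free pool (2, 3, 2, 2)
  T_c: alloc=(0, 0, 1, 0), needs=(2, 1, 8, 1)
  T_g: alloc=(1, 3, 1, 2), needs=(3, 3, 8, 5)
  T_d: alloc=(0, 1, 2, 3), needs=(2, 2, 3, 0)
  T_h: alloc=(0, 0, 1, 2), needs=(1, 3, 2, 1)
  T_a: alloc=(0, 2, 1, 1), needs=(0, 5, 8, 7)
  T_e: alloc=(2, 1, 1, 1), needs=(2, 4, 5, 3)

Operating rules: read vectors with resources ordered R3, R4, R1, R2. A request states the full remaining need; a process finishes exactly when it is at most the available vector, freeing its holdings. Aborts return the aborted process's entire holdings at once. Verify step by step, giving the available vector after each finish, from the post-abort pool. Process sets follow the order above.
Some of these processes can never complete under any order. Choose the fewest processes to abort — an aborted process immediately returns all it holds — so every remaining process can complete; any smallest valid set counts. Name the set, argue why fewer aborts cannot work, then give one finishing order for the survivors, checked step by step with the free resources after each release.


Abort T_c and T_g.
Key observation: no ordering could ever have run T_a before the abort of T_c and T_g; with (1, 3, 2, 2) back in the pool it fits at step 4.
Minimality, checking each single-abort alternative: T_c alone leaves T_g blocked (short on R1); T_g alone leaves T_c blocked (short on R1); T_d alone leaves T_c blocked (short on R1); T_h alone leaves T_c blocked (short on R1); T_a alone leaves T_c blocked (short on R1); T_e alone leaves T_c blocked (short on R1).
One survivor order: T_h, T_d, T_e, T_a. Step-by-step check (post-abort pool first):
  pool = (3, 6, 4, 4)
  run T_h (needs (1, 3, 2, 1), free (3, 6, 4, 4)); after release of (0, 0, 1, 2) the pool is (3, 6, 5, 6)
  run T_d (needs (2, 2, 3, 0), free (3, 6, 5, 6)); after release of (0, 1, 2, 3) the pool is (3, 7, 7, 9)
  run T_e (needs (2, 4, 5, 3), free (3, 7, 7, 9)); after release of (2, 1, 1, 1) the pool is (5, 8, 8, 10)
  run T_a (needs (0, 5, 8, 7), free (5, 8, 8, 10)); after release of (0, 2, 1, 1) the pool is (5, 10, 9, 11)


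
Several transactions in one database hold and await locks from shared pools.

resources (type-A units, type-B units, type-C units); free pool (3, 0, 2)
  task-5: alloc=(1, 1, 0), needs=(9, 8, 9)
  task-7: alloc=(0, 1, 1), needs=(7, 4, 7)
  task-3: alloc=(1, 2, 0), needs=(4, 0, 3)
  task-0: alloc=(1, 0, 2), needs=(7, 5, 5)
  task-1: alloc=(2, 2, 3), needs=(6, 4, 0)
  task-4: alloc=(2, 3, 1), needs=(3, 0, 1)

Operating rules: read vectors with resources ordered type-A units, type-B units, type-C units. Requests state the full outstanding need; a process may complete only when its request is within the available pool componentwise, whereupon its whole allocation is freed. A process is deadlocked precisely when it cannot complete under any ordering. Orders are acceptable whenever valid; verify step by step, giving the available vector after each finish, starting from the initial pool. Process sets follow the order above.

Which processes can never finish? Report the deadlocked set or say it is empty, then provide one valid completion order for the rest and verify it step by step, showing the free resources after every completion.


The deadlocked set is empty.
Key observation: task-4 can run right away; the returned allocation unlocks the remaining processes in turn.
A valid finishing order for the others: task-4, task-3, task-1, task-0, task-7, task-5. Verifying each step:
  pool = (3, 0, 2)
  task-4: need (3, 0, 1) fits (3, 0, 2); releases (2, 3, 1), pool now (5, 3, 3)
  task-3: need (4, 0, 3) fits (5, 3, 3); releases (1, 2, 0), pool now (6, 5, 3)
  task-1: need (6, 4, 0) fits (6, 5, 3); releases (2, 2, 3), pool now (8, 7, 6)
  task-0: need (7, 5, 5) fits (8, 7, 6); releases (1, 0, 2), pool now (9, 7, 8)
  task-7: need (7, 4, 7) fits (9, 7, 8); releases (0, 1, 1), pool now (9, 8, 9)
  task-5: need (9, 8, 9) fits (9, 8, 9); releases (1, 1, 0), pool now (10, 9, 9)


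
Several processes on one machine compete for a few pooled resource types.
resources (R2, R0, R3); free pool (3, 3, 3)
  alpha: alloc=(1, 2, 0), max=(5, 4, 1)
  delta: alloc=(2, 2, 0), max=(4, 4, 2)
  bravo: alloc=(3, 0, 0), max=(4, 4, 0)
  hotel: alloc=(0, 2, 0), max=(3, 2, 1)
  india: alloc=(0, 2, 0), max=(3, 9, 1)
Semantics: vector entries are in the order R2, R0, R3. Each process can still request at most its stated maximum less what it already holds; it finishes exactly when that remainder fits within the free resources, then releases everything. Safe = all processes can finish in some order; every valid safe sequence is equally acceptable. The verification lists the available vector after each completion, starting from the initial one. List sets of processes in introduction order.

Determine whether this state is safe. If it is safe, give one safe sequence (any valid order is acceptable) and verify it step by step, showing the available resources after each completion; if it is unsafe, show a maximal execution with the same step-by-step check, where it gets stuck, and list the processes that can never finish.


SAFE. One safe sequence: hotel, delta, alpha, india, bravo.
Key observation: the order's first zero-slack moment is hotel ((3, 0, 1) needed, (3, 3, 3) free — a requested resource with nothing to spare).
Check, step by step:
  pool = (3, 3, 3)
  run hotel (needs (3, 0, 1), free (3, 3, 3)); after release of (0, 2, 0) the pool is (3, 5, 3)
  run delta (needs (2, 2, 2), free (3, 5, 3)); after release of (2, 2, 0) the pool is (5, 7, 3)
  run alpha (needs (4, 2, 1), free (5, 7, 3)); after release of (1, 2, 0) the pool is (6, 9, 3)
  run india (needs (3, 7, 1), free (6, 9, 3)); after release of (0, 2, 0) the pool is (6, 11, 3)
  run bravo (needs (1, 4, 0), free (6, 11, 3)); after release of (3, 0, 0) the pool is (9, 11, 3)


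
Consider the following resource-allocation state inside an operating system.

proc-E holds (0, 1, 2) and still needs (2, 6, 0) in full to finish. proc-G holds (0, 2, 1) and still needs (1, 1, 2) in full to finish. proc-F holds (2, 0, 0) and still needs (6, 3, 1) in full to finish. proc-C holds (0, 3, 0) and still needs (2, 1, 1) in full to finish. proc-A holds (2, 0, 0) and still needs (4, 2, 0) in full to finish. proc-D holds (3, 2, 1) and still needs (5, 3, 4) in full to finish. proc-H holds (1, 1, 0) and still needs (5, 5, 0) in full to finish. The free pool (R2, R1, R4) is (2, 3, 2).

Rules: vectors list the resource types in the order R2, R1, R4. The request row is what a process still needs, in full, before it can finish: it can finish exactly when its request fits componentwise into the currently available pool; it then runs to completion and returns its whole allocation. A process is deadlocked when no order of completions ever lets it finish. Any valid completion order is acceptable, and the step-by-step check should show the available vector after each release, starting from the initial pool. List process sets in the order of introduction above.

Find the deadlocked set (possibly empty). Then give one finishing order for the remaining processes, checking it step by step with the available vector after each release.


Deadlocked set: proc-F, proc-A, proc-D and proc-H.
Key observation: the pool after proc-G, proc-C, proc-E is (2, 9, 5); every surviving request exceeds it in R2, so progress ends there.
One completion order for the rest: proc-G, proc-C, proc-E. Step-by-step check:
  pool = (2, 3, 2)
  proc-G needs (1, 1, 2) <= (2, 3, 2) -> finishes; pool += (0, 2, 1) = (2, 5, 3)
  proc-C needs (2, 1, 1) <= (2, 5, 3) -> finishes; pool += (0, 3, 0) = (2, 8, 3)
  proc-E needs (2, 6, 0) <= (2, 8, 3) -> finishes; pool += (0, 1, 2) = (2, 9, 5)
The blocked processes can never fit:
  blocked: proc-F wants (6, 3, 1), pool (2, 9, 5) — not enough R2
  blocked: proc-A wants (4, 2, 0), pool (2, 9, 5) — not enough R2
  blocked: proc-D wants (5, 3, 4), pool (2, 9, 5) — not enough R2
  blocked: proc-H wants (5, 5, 0), pool (2, 9, 5) — not enough R2


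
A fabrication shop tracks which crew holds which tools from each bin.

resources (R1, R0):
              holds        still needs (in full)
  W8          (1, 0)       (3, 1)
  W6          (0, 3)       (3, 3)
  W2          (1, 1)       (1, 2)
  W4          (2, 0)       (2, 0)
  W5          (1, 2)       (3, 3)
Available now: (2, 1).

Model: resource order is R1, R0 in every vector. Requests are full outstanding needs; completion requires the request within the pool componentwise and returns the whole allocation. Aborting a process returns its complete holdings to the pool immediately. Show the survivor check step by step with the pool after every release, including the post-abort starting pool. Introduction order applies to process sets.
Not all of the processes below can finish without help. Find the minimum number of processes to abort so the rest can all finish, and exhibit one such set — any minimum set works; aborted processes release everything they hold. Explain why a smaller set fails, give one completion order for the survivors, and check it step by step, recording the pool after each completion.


Minimum abort set: W5.
Key observation: before aborting W5, W2 was permanently blocked — no order could ever run it; afterwards it completes at step 1.
Why nothing smaller works: aborting no one leaves the state deadlocked as given.
The survivors complete as W2, W8, W6, W4. Verifying each step (starting from the post-abort pool):
  pool = (3, 3)
  run W2 (needs (1, 2), free (3, 3)); after release of (1, 1) the pool is (4, 4)
  run W8 (needs (3, 1), free (4, 4)); after release of (1, 0) the pool is (5, 4)
  run W6 (needs (3, 3), free (5, 4)); after release of (0, 3) the pool is (5, 7)
  run W4 (needs (2, 0), free (5, 7)); after release of (2, 0) the pool is (7, 7)
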